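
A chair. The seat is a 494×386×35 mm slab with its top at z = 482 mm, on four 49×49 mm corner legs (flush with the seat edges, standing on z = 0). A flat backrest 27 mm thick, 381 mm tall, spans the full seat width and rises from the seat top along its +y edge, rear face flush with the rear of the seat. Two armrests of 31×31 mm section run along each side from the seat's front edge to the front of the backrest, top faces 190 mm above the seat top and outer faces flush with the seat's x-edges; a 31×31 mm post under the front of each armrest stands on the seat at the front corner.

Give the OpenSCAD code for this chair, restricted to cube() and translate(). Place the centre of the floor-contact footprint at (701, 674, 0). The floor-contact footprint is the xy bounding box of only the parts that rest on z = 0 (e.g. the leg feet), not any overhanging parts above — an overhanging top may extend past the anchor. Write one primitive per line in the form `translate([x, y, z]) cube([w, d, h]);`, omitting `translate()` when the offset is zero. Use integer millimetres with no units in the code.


// leg_h = 482 - 35 = 447
// arm post h = 190 - 31 = 159
translate([454, 481, 447]) cube([494, 386, 35]);
translate([454, 481, 0]) cube([49, 49, 447]);
translate([899, 481, 0]) cube([49, 49, 447]);
translate([454, 818, 0]) cube([49, 49, 447]);
translate([899, 818, 0]) cube([49, 49, 447]);
translate([454, 840, 482]) cube([494, 27, 381]);
translate([454, 481, 641]) cube([31, 359, 31]);
translate([917, 481, 641]) cube([31, 359, 31]);
translate([454, 481, 482]) cube([31, 31, 159]);
translate([917, 481, 482]) cube([31, 31, 159]);


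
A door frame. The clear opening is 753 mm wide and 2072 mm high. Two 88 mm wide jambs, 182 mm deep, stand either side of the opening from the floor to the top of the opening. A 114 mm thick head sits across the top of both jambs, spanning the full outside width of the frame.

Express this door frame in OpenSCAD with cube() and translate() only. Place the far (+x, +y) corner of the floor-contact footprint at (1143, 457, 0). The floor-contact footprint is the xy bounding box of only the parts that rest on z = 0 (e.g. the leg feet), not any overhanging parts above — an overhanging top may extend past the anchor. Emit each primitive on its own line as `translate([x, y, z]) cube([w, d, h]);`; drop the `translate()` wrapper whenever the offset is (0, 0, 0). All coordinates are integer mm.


translate([214, 275, 0]) cube([88, 182, 2072]);
translate([1055, 275, 0]) cube([88, 182, 2072]);
translate([214, 275, 2072]) cube([929, 182, 114]);


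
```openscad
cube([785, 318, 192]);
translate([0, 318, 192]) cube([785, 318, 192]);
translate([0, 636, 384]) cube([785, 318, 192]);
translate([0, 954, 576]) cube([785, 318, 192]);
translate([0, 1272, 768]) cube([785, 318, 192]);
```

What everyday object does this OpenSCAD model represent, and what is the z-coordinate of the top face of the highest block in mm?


A staircase. The total rise is 960 mm.

5 identical blocks, each offset up and back from the previous — a staircase. Each step is 192 mm tall and there are 5 of them, so the total rise is 5 × 192 = 960 mm.


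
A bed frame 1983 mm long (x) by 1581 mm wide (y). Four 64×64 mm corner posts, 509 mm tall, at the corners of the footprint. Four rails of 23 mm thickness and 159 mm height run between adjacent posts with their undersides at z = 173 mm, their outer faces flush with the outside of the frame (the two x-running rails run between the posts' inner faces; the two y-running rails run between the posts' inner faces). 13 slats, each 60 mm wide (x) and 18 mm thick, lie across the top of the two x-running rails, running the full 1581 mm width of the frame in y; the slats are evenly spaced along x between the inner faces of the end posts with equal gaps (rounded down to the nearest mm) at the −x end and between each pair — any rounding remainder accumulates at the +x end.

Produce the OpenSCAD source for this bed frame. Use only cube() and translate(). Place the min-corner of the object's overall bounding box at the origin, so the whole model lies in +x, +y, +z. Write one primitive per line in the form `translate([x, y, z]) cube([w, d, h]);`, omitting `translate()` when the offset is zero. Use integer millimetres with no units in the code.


// slat z = rail_z + rail_h = 173 + 159 = 332
// slat gap = ⌊(1855 − 13·60) / 14⌋ = 76
cube([64, 64, 509]);
translate([0, 1517, 0]) cube([64, 64, 509]);
translate([1919, 0, 0]) cube([64, 64, 509]);
translate([1919, 1517, 0]) cube([64, 64, 509]);
translate([64, 0, 173]) cube([1855, 23, 159]);
translate([64, 1558, 173]) cube([1855, 23, 159]);
translate([0, 64, 173]) cube([23, 1453, 159]);
translate([1960, 64, 173]) cube([23, 1453, 159]);
translate([140, 0, 332]) cube([60, 1581, 18]);
translate([276, 0, 332]) cube([60, 1581, 18]);
translate([412, 0, 332]) cube([60, 1581, 18]);
translate([548, 0, 332]) cube([60, 1581, 18]);
translate([684, 0, 332]) cube([60, 1581, 18]);
translate([820, 0, 332]) cube([60, 1581, 18]);
translate([956, 0, 332]) cube([60, 1581, 18]);
translate([1092, 0, 332]) cube([60, 1581, 18]);
translate([1228, 0, 332]) cube([60, 1581, 18]);
translate([1364, 0, 332]) cube([60, 1581, 18]);
translate([1500, 0, 332]) cube([60, 1581, 18]);
translate([1636, 0, 332]) cube([60, 1581, 18]);
translate([1772, 0, 332]) cube([60, 1581, 18]);


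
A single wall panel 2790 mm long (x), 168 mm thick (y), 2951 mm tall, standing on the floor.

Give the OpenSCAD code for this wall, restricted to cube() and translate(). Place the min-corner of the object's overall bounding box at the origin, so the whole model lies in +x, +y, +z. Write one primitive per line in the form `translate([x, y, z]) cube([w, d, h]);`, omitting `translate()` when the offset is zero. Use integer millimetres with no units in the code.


cube([2790, 168, 2951]);


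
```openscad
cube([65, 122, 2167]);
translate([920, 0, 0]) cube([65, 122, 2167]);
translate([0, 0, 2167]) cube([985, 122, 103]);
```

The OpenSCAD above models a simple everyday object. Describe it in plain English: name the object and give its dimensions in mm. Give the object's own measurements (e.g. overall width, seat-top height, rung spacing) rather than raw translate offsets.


A door frame. The clear opening is 855 mm wide and 2167 mm high. Two 65 mm wide jambs, 122 mm deep, stand either side of the opening from the floor to the top of the opening. A 103 mm thick head sits across the top of both jambs, spanning the full outside width of the frame.


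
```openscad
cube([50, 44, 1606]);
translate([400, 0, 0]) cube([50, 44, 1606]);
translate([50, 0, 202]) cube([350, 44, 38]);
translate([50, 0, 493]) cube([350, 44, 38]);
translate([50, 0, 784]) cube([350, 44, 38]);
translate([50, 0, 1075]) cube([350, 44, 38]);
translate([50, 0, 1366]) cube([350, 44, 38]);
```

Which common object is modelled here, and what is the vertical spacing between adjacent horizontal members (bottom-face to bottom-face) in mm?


A ladder. The rung spacing is 291 mm.

Two tall 50×44 posts with 5 short bars between them — a ladder. Adjacent rungs sit at z = 202 and z = 493, so the spacing is 493 − 202 = 291 mm.


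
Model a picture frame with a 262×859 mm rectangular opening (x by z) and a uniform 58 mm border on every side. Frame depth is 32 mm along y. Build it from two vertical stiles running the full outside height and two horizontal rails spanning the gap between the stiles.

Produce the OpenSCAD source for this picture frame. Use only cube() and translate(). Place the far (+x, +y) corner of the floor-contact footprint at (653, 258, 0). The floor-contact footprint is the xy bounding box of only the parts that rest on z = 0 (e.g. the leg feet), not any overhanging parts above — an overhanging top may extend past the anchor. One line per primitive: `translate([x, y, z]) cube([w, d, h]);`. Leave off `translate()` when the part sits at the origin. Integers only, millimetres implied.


translate([275, 226, 0]) cube([58, 32, 975]);
translate([595, 226, 0]) cube([58, 32, 975]);
translate([333, 226, 0]) cube([262, 32, 58]);
translate([333, 226, 917]) cube([262, 32, 58]);


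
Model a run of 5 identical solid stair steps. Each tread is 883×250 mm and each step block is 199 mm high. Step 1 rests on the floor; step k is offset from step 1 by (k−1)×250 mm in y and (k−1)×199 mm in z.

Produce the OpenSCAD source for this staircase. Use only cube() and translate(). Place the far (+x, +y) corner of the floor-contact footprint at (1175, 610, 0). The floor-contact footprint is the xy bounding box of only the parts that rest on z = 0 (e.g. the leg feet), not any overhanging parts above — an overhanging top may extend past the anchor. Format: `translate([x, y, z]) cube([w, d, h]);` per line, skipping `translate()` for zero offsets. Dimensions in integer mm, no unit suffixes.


translate([292, 360, 0]) cube([883, 250, 199]);
translate([292, 610, 199]) cube([883, 250, 199]);
translate([292, 860, 398]) cube([883, 250, 199]);
translate([292, 1110, 597]) cube([883, 250, 199]);
translate([292, 1360, 796]) cube([883, 250, 199]);


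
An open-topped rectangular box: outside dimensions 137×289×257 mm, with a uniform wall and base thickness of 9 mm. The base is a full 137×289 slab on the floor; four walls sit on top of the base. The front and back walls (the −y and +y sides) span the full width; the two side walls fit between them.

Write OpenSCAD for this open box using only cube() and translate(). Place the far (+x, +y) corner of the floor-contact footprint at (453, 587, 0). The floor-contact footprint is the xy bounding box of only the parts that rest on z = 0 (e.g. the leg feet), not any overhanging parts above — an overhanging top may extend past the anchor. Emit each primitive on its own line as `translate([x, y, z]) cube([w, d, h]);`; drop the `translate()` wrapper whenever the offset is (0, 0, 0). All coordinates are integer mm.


translate([316, 298, 0]) cube([137, 289, 9]);
translate([316, 298, 9]) cube([137, 9, 248]);
translate([316, 578, 9]) cube([137, 9, 248]);
translate([316, 307, 9]) cube([9, 271, 248]);
translate([444, 307, 9]) cube([9, 271, 248]);


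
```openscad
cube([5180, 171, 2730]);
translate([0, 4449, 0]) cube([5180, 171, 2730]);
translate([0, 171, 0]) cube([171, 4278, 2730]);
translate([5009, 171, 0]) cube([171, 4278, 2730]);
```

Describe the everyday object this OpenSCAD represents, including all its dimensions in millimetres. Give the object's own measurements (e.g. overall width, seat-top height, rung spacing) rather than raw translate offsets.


The wall frame of a small rectangular building: four walls, each 2730 mm tall and 171 mm thick, enclosing a footprint 5180 mm (x) by 4620 mm (y) outside-to-outside, with no floor or roof. The front and back walls (the −y and +y sides) span the full width; the two side walls fit between them.


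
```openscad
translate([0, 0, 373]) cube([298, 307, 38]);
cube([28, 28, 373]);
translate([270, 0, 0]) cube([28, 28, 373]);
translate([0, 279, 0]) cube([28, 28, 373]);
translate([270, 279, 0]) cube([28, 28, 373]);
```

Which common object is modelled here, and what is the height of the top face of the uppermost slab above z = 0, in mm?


A stool. The seat height is 411 mm.

A 298×307×38 slab at z = 373 on four corner posts — a stool. The seat top is 373 + 38 = 411 mm.


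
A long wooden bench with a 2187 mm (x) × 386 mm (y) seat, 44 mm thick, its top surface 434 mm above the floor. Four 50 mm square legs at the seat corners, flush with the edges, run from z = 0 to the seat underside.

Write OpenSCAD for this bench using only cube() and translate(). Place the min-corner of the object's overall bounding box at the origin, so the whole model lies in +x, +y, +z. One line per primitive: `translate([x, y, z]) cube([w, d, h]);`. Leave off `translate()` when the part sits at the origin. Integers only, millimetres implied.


translate([0, 0, 390]) cube([2187, 386, 44]);
cube([50, 50, 390]);
translate([0, 336, 0]) cube([50, 50, 390]);
translate([2137, 0, 0]) cube([50, 50, 390]);
translate([2137, 336, 0]) cube([50, 50, 390]);


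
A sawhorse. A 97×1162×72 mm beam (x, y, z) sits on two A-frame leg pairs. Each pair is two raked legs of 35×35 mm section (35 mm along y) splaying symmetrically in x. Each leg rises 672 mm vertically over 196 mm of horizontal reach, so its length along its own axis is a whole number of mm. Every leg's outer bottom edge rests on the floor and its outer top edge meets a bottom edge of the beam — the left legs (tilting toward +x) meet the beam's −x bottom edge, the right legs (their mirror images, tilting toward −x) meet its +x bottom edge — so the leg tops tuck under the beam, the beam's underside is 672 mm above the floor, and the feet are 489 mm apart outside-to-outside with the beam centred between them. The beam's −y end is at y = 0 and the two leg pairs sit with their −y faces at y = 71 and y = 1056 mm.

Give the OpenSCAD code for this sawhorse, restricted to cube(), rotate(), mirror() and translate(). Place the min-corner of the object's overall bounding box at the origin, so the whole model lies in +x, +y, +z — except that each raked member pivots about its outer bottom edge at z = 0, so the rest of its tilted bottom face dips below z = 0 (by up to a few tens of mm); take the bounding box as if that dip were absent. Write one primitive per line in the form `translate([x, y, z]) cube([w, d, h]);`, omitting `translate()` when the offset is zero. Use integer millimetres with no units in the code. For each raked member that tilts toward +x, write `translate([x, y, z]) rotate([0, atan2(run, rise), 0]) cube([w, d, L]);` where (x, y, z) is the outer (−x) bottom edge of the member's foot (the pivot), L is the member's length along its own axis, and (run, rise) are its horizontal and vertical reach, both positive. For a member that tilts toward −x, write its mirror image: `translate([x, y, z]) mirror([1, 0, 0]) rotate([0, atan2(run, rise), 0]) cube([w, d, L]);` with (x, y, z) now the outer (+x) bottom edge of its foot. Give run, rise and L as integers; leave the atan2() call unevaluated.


translate([196, 0, 672]) cube([97, 1162, 72]);
translate([0, 71, 0]) rotate([0, atan2(196, 672), 0]) cube([35, 35, 700]);
translate([489, 71, 0]) mirror([1, 0, 0]) rotate([0, atan2(196, 672), 0]) cube([35, 35, 700]);
translate([0, 1056, 0]) rotate([0, atan2(196, 672), 0]) cube([35, 35, 700]);
translate([489, 1056, 0]) mirror([1, 0, 0]) rotate([0, atan2(196, 672), 0]) cube([35, 35, 700]);


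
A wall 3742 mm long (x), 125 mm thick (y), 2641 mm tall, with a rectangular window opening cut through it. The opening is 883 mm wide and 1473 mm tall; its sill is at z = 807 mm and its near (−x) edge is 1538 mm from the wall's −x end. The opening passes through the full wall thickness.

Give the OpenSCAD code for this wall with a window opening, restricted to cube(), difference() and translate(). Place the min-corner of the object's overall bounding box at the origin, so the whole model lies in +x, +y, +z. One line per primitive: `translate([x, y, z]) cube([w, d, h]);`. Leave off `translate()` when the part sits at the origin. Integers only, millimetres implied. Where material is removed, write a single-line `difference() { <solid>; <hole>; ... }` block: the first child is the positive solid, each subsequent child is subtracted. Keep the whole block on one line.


difference() { cube([3742, 125, 2641]); translate([1538, 0, 807]) cube([883, 125, 1473]); }


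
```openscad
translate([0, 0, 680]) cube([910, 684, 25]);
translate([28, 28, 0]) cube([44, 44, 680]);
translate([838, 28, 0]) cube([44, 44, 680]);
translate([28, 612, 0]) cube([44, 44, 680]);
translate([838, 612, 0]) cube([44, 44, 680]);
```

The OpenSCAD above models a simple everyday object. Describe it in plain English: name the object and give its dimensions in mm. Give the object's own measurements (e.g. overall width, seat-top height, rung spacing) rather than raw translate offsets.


A rectangular dining table. The top is 910×684×25 mm with its upper surface at z = 705 mm. It stands on four 44×44 mm square legs, each inset 28 mm from the nearest pair of top edges, running from the floor to the underside of the top.


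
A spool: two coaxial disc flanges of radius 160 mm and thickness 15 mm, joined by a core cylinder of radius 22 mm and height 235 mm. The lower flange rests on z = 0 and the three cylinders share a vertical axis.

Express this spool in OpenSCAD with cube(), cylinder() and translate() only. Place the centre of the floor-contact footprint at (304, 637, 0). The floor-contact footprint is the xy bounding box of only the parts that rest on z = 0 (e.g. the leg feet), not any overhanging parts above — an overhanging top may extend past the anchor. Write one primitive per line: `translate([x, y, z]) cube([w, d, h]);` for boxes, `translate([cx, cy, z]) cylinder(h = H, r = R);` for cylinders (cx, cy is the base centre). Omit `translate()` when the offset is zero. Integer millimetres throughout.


translate([304, 637, 0]) cylinder(h = 15, r = 160);
translate([304, 637, 15]) cylinder(h = 235, r = 22);
translate([304, 637, 250]) cylinder(h = 15, r = 160);


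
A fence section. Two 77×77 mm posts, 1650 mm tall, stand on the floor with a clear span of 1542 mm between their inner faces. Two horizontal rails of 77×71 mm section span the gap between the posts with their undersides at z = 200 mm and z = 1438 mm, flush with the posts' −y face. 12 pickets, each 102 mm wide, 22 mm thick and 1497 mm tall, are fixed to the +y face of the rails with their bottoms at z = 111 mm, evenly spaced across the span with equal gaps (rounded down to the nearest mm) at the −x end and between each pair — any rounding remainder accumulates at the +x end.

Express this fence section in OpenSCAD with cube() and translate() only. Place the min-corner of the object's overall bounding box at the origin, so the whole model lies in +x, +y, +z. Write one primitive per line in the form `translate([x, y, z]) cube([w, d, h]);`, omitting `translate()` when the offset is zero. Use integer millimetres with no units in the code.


cube([77, 77, 1650]);
translate([1619, 0, 0]) cube([77, 77, 1650]);
translate([77, 0, 200]) cube([1542, 77, 71]);
translate([77, 0, 1438]) cube([1542, 77, 71]);
translate([101, 77, 111]) cube([102, 22, 1497]);
translate([227, 77, 111]) cube([102, 22, 1497]);
translate([353, 77, 111]) cube([102, 22, 1497]);
translate([479, 77, 111]) cube([102, 22, 1497]);
translate([605, 77, 111]) cube([102, 22, 1497]);
translate([731, 77, 111]) cube([102, 22, 1497]);
translate([857, 77, 111]) cube([102, 22, 1497]);
translate([983, 77, 111]) cube([102, 22, 1497]);
translate([1109, 77, 111]) cube([102, 22, 1497]);
translate([1235, 77, 111]) cube([102, 22, 1497]);
translate([1361, 77, 111]) cube([102, 22, 1497]);
translate([1487, 77, 111]) cube([102, 22, 1497]);


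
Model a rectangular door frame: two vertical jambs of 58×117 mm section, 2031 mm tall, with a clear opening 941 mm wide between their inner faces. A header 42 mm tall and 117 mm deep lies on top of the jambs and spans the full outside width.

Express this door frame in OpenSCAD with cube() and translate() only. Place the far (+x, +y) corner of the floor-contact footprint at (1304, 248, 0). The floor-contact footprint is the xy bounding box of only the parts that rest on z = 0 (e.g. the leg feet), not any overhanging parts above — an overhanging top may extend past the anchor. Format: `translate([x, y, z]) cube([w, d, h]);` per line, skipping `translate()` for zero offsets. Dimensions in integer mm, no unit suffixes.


translate([247, 131, 0]) cube([58, 117, 2031]);
translate([1246, 131, 0]) cube([58, 117, 2031]);
translate([247, 131, 2031]) cube([1057, 117, 42]);


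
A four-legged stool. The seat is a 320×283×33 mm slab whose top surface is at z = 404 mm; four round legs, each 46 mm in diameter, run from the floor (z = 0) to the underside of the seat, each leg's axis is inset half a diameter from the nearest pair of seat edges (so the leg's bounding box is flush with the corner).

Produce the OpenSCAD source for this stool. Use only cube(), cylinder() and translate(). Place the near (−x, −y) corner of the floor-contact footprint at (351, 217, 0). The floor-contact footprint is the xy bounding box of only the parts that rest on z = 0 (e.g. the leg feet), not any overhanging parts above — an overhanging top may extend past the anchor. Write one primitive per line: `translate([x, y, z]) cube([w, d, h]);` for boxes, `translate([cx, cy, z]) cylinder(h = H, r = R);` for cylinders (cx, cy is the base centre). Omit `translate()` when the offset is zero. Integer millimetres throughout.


translate([351, 217, 371]) cube([320, 283, 33]);
translate([374, 240, 0]) cylinder(h = 371, r = 23);
translate([648, 240, 0]) cylinder(h = 371, r = 23);
translate([374, 477, 0]) cylinder(h = 371, r = 23);
translate([648, 477, 0]) cylinder(h = 371, r = 23);


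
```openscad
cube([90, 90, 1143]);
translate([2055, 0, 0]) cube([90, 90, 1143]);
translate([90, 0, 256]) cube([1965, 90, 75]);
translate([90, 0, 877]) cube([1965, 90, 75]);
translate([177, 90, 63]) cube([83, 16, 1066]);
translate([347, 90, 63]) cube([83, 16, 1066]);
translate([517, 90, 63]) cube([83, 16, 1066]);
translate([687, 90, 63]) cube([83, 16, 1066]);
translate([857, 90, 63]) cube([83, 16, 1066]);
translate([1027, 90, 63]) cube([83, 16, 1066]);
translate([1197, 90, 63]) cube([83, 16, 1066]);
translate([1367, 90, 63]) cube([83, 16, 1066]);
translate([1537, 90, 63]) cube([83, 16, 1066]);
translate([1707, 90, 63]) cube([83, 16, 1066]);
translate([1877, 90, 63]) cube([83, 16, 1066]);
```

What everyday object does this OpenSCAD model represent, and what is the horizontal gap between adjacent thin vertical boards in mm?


A fence section. The picket gap is 87 mm.

Two posts, two rails, 11 pickets — a fence section. Span 1965 mm holds 11 pickets of 83 mm with 12 equal gaps: ⌊(1965 − 11·83) / 12⌋ = 87 mm.


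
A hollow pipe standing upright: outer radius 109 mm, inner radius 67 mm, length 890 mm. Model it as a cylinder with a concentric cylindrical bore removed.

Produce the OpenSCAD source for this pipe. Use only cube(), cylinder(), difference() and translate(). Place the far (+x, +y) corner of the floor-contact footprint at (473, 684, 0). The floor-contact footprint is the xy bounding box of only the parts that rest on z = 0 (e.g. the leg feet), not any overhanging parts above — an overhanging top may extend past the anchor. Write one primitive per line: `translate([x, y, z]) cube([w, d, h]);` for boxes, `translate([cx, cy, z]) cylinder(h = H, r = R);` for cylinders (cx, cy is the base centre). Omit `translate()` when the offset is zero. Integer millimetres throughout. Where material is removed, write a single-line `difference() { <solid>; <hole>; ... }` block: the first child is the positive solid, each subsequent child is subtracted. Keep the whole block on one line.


difference() { translate([364, 575, 0]) cylinder(h = 890, r = 109); translate([364, 575, 0]) cylinder(h = 890, r = 67); }


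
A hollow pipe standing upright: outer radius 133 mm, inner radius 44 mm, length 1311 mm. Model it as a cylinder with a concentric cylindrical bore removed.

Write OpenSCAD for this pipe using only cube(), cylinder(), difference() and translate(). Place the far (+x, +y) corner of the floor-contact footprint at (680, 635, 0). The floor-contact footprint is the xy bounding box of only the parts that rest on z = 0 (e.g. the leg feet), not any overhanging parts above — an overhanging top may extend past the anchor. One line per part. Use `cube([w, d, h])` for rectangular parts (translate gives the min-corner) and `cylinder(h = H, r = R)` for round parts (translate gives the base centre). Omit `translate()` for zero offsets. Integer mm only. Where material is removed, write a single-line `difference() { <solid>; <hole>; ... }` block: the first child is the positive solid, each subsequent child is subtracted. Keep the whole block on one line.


difference() { translate([547, 502, 0]) cylinder(h = 1311, r = 133); translate([547, 502, 0]) cylinder(h = 1311, r = 44); }


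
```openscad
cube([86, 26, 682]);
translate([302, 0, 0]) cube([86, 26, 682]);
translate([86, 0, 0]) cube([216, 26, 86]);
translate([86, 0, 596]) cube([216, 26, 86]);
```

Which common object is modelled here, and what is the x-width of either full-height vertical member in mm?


A picture frame. The border width is 86 mm.

Four thin pieces enclosing a rectangular opening — a picture frame. The two full-height stiles are 682 mm tall; the top rail sits at z = 596 and is 86 mm tall, so the border above the opening is 682 − 596 = 86 mm, matching the stile x-width.


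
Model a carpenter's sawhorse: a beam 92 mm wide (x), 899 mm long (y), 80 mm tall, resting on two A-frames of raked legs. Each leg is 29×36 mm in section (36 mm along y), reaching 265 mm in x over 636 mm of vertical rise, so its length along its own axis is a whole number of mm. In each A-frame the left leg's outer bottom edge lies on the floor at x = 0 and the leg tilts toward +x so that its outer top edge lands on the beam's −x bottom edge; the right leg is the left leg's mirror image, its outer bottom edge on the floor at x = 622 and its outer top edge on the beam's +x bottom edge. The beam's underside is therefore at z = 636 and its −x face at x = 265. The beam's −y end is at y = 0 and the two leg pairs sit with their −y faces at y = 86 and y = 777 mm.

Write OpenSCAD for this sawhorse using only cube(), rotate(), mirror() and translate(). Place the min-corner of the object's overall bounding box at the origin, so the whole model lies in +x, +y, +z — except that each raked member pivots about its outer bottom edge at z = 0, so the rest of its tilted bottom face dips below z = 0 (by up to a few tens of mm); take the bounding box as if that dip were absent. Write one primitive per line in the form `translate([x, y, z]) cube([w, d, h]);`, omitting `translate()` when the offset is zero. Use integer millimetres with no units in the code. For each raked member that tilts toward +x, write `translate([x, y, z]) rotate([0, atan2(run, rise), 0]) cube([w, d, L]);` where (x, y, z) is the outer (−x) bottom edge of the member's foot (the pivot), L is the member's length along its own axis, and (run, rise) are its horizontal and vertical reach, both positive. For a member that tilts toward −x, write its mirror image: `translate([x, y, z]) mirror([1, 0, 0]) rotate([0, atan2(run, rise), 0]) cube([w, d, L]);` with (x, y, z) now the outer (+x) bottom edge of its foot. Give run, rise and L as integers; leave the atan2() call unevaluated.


// leg length = √(265² + 636²) = 689
// right-leg outer foot x = 2·265 + 92 = 622
// beam min-corner = (265, 0, 636)
translate([265, 0, 636]) cube([92, 899, 80]);
translate([0, 86, 0]) rotate([0, atan2(265, 636), 0]) cube([29, 36, 689]);
translate([622, 86, 0]) mirror([1, 0, 0]) rotate([0, atan2(265, 636), 0]) cube([29, 36, 689]);
translate([0, 777, 0]) rotate([0, atan2(265, 636), 0]) cube([29, 36, 689]);
translate([622, 777, 0]) mirror([1, 0, 0]) rotate([0, atan2(265, 636), 0]) cube([29, 36, 689]);


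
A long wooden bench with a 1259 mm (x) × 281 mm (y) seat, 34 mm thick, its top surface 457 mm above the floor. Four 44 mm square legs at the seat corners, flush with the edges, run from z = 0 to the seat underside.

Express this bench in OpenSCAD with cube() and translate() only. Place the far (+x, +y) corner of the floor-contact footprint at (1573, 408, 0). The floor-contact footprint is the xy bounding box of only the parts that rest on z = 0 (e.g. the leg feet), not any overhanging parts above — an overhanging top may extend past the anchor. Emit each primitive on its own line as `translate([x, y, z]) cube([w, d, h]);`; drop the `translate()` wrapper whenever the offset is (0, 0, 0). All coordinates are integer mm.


translate([314, 127, 423]) cube([1259, 281, 34]);
translate([314, 127, 0]) cube([44, 44, 423]);
translate([314, 364, 0]) cube([44, 44, 423]);
translate([1529, 127, 0]) cube([44, 44, 423]);
translate([1529, 364, 0]) cube([44, 44, 423]);


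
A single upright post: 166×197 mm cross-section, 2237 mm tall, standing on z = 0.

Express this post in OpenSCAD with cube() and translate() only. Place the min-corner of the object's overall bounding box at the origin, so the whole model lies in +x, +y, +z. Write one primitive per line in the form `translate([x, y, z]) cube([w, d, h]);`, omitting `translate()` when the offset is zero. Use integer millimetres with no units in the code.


cube([166, 197, 2237]);


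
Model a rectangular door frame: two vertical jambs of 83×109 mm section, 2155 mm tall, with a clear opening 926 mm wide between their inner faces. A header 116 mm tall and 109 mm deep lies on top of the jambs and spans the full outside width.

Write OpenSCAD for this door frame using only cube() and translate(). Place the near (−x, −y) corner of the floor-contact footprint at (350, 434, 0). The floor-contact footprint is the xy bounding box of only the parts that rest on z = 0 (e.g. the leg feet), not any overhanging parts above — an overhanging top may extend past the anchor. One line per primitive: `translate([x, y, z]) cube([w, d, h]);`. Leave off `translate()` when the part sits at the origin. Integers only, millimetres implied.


translate([350, 434, 0]) cube([83, 109, 2155]);
translate([1359, 434, 0]) cube([83, 109, 2155]);
translate([350, 434, 2155]) cube([1092, 109, 116]);


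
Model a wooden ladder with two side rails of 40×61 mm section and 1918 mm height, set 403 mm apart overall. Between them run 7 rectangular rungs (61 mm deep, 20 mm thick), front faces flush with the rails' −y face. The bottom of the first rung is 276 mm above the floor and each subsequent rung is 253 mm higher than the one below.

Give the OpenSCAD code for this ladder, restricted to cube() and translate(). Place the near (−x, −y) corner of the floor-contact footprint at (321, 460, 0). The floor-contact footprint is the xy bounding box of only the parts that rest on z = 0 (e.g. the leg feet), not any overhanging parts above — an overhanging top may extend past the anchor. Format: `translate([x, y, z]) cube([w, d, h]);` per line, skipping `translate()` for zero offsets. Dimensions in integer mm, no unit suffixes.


translate([321, 460, 0]) cube([40, 61, 1918]);
translate([684, 460, 0]) cube([40, 61, 1918]);
translate([361, 460, 276]) cube([323, 61, 20]);
translate([361, 460, 529]) cube([323, 61, 20]);
translate([361, 460, 782]) cube([323, 61, 20]);
translate([361, 460, 1035]) cube([323, 61, 20]);
translate([361, 460, 1288]) cube([323, 61, 20]);
translate([361, 460, 1541]) cube([323, 61, 20]);
translate([361, 460, 1794]) cube([323, 61, 20]);


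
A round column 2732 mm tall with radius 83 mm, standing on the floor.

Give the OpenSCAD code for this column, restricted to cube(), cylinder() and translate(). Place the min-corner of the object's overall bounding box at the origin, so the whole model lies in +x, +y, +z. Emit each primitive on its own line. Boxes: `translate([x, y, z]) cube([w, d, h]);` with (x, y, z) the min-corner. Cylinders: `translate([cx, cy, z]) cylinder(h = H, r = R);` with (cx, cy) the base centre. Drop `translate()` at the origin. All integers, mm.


translate([83, 83, 0]) cylinder(h = 2732, r = 83);


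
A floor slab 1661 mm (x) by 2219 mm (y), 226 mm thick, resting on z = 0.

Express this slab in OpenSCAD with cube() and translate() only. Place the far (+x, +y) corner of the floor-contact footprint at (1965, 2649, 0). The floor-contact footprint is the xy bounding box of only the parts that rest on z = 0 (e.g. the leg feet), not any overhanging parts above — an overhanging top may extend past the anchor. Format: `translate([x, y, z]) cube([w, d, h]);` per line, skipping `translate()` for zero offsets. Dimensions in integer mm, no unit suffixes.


translate([304, 430, 0]) cube([1661, 2219, 226]);


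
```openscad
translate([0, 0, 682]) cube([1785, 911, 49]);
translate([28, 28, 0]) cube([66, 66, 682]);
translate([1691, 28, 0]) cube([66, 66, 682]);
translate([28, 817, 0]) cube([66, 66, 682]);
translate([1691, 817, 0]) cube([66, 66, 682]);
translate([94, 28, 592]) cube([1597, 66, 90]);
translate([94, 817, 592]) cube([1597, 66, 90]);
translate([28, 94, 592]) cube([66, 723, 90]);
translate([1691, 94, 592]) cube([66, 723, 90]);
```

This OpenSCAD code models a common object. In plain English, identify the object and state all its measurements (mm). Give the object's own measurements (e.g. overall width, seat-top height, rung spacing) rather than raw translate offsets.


A rectangular dining table. The top is 1785×911×49 mm with its upper surface at z = 731 mm. It stands on four 66×66 mm square legs, each inset 28 mm from the nearest pair of top edges, running from the floor to the underside of the top. Four apron rails, 66 mm thick and 90 mm tall, run between adjacent legs with their top edges flush with the underside of the top and their outer faces flush with the legs' outer faces.


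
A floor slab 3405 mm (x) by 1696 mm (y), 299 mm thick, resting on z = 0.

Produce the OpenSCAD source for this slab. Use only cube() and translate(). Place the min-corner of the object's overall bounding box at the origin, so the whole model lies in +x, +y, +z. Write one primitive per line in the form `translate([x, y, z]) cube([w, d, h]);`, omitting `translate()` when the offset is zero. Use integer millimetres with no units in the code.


cube([3405, 1696, 299]);


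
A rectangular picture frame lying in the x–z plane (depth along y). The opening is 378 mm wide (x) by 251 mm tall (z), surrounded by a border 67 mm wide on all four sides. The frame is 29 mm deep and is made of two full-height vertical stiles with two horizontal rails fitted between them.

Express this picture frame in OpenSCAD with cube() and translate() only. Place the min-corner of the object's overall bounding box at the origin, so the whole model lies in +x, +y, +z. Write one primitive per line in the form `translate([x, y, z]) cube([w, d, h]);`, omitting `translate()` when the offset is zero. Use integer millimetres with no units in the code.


cube([67, 29, 385]);
translate([445, 0, 0]) cube([67, 29, 385]);
translate([67, 0, 0]) cube([378, 29, 67]);
translate([67, 0, 318]) cube([378, 29, 67]);


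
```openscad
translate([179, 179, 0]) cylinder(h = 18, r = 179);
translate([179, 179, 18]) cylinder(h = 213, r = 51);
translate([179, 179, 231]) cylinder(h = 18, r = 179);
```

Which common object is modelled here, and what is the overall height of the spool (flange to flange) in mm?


A spool. The overall height is 249 mm.

Three coaxial cylinders, large–small–large — a spool. Two 18 mm flanges and a 213 mm core give 18 + 213 + 18 = 249 mm.


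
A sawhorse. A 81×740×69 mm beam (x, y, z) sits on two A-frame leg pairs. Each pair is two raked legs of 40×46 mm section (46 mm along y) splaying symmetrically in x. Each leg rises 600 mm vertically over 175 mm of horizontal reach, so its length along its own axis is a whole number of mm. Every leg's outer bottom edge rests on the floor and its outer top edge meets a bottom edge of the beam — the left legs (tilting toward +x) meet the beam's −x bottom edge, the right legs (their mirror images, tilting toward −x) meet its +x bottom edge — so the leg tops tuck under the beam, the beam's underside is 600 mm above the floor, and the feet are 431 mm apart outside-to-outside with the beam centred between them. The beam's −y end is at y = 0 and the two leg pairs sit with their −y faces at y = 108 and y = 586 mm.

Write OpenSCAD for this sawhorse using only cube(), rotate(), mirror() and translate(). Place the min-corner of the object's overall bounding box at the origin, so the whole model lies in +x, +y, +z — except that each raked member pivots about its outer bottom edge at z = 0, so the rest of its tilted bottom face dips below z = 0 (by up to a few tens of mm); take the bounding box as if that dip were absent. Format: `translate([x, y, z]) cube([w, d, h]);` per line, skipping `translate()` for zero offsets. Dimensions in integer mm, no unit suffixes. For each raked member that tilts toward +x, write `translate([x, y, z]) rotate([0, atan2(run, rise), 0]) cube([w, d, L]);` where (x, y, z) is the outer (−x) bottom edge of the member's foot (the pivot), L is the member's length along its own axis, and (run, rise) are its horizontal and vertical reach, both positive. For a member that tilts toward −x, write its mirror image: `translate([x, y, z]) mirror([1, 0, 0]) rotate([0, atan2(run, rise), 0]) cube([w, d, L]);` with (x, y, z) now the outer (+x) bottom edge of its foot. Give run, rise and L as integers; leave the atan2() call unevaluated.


translate([175, 0, 600]) cube([81, 740, 69]);
translate([0, 108, 0]) rotate([0, atan2(175, 600), 0]) cube([40, 46, 625]);
translate([431, 108, 0]) mirror([1, 0, 0]) rotate([0, atan2(175, 600), 0]) cube([40, 46, 625]);
translate([0, 586, 0]) rotate([0, atan2(175, 600), 0]) cube([40, 46, 625]);
translate([431, 586, 0]) mirror([1, 0, 0]) rotate([0, atan2(175, 600), 0]) cube([40, 46, 625]);


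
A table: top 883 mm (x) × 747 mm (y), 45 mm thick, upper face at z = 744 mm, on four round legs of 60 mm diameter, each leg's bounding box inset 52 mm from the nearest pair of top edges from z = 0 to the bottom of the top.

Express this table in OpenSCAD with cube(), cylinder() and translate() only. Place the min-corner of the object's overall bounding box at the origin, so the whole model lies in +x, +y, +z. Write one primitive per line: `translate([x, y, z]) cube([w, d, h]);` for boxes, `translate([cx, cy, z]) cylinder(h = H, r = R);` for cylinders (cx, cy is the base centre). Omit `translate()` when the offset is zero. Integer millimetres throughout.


// leg_h = 744 - 45 = 699
translate([0, 0, 699]) cube([883, 747, 45]);
translate([82, 82, 0]) cylinder(h = 699, r = 30);
translate([801, 82, 0]) cylinder(h = 699, r = 30);
translate([82, 665, 0]) cylinder(h = 699, r = 30);
translate([801, 665, 0]) cylinder(h = 699, r = 30);


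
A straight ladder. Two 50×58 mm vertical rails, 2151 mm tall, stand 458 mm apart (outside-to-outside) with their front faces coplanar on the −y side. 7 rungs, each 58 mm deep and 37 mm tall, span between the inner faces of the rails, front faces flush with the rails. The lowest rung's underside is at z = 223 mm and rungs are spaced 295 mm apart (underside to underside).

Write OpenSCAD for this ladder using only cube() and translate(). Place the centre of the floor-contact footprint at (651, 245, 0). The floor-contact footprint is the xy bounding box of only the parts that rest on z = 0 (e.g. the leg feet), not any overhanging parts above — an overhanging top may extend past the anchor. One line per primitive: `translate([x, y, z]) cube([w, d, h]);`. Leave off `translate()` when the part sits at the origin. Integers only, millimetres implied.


translate([422, 216, 0]) cube([50, 58, 2151]);
translate([830, 216, 0]) cube([50, 58, 2151]);
translate([472, 216, 223]) cube([358, 58, 37]);
translate([472, 216, 518]) cube([358, 58, 37]);
translate([472, 216, 813]) cube([358, 58, 37]);
translate([472, 216, 1108]) cube([358, 58, 37]);
translate([472, 216, 1403]) cube([358, 58, 37]);
translate([472, 216, 1698]) cube([358, 58, 37]);
translate([472, 216, 1993]) cube([358, 58, 37]);


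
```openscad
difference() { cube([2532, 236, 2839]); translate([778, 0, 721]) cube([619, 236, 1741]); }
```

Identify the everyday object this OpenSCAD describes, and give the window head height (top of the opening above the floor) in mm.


A wall with a window opening. The window head height is 2462 mm.

A wall with a rectangular opening subtracted — a window. Sill at z = 721, opening 1741 mm tall, so the head is at 721 + 1741 = 2462 mm.


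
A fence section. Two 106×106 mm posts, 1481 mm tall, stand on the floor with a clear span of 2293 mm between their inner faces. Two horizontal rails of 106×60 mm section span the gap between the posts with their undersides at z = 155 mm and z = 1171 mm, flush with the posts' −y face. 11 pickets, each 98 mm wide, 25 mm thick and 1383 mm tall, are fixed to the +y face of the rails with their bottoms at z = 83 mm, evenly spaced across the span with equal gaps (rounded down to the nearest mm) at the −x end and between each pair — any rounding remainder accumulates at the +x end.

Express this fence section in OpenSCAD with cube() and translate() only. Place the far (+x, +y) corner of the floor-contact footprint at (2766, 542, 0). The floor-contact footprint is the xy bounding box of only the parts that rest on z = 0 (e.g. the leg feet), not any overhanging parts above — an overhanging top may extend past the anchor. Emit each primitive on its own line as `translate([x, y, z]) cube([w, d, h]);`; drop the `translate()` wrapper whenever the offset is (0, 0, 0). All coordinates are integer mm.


translate([261, 436, 0]) cube([106, 106, 1481]);
translate([2660, 436, 0]) cube([106, 106, 1481]);
translate([367, 436, 155]) cube([2293, 106, 60]);
translate([367, 436, 1171]) cube([2293, 106, 60]);
translate([468, 542, 83]) cube([98, 25, 1383]);
translate([667, 542, 83]) cube([98, 25, 1383]);
translate([866, 542, 83]) cube([98, 25, 1383]);
translate([1065, 542, 83]) cube([98, 25, 1383]);
translate([1264, 542, 83]) cube([98, 25, 1383]);
translate([1463, 542, 83]) cube([98, 25, 1383]);
translate([1662, 542, 83]) cube([98, 25, 1383]);
translate([1861, 542, 83]) cube([98, 25, 1383]);
translate([2060, 542, 83]) cube([98, 25, 1383]);
translate([2259, 542, 83]) cube([98, 25, 1383]);
translate([2458, 542, 83]) cube([98, 25, 1383]);
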